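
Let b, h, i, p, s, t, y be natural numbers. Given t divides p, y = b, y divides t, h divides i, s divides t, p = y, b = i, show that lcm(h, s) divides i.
p = y and t divides p, thus t divides y. y divides t, so t = y. y = b, so t = b. b = i, so t = i. From s divides t, s divides i. Since h divides i, lcm(h, s) divides i.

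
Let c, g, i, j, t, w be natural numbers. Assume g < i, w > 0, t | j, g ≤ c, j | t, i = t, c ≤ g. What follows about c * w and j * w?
c * w < j * w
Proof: t | j and j | t, therefore t = j. i = t, so i = j. Since g ≤ c and c ≤ g, g = c. Since g < i, c < i. Since i = j, c < j. Since w > 0, c * w < j * w.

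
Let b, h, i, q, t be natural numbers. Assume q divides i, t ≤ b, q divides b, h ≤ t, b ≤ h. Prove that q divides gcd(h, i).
Since h ≤ t and t ≤ b, h ≤ b. From b ≤ h, b = h. q divides b, so q divides h. q divides i, so q divides gcd(h, i).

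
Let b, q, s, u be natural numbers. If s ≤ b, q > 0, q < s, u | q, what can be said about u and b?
u < b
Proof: u | q and q > 0, therefore u ≤ q. Since q < s, u < s. From s ≤ b, u < b.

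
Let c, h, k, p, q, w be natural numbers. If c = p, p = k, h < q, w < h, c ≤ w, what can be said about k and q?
k < q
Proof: c = p and c ≤ w, so p ≤ w. w < h, so p < h. h < q, so p < q. p = k, so k < q.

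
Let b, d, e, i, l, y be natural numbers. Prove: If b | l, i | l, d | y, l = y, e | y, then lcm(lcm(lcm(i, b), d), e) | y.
i | l and b | l, thus lcm(i, b) | l. l = y, so lcm(i, b) | y. Since d | y, lcm(lcm(i, b), d) | y. Since e | y, lcm(lcm(lcm(i, b), d), e) | y.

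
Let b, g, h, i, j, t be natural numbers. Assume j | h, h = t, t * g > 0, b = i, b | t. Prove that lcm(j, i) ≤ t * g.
h = t and j | h, therefore j | t. From b = i and b | t, i | t. j | t, so lcm(j, i) | t. Then lcm(j, i) | t * g. t * g > 0, so lcm(j, i) ≤ t * g.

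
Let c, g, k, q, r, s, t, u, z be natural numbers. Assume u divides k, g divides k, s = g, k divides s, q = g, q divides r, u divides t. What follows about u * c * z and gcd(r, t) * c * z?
u * c * z divides gcd(r, t) * c * z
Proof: s = g and k divides s, thus k divides g. g divides k, so g = k. q = g and q divides r, therefore g divides r. Since g = k, k divides r. Because u divides k, u divides r. Since u divides t, u divides gcd(r, t). Then u * c divides gcd(r, t) * c. Then u * c * z divides gcd(r, t) * c * z.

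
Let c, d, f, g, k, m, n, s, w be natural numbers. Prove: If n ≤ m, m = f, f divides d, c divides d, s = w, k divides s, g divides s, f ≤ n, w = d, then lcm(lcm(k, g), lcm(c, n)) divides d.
Since s = w and w = d, s = d. Because k divides s and g divides s, lcm(k, g) divides s. Since s = d, lcm(k, g) divides d. m = f and n ≤ m, thus n ≤ f. f ≤ n, so f = n. Since f divides d, n divides d. c divides d, so lcm(c, n) divides d. lcm(k, g) divides d, so lcm(lcm(k, g), lcm(c, n)) divides d.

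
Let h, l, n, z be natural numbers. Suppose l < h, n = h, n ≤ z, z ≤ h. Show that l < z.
Because n = h and n ≤ z, h ≤ z. Since z ≤ h, h = z. l < h, so l < z.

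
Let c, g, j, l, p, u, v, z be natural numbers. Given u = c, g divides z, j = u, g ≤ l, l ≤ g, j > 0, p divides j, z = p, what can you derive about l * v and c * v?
l * v ≤ c * v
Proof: j = u and u = c, therefore j = c. g ≤ l and l ≤ g, hence g = l. z = p and g divides z, hence g divides p. Since p divides j, g divides j. Since j > 0, g ≤ j. Since g = l, l ≤ j. j = c, so l ≤ c. By multiplying by a non-negative, l * v ≤ c * v.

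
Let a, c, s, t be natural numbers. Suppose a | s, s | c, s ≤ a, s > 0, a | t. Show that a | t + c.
Because a | s and s > 0, a ≤ s. Since s ≤ a, s = a. Since s | c, a | c. Since a | t, a | t + c.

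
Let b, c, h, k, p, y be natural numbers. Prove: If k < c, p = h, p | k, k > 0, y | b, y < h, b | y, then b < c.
Because y | b and b | y, y = b. Since y < h, b < h. p = h and p | k, hence h | k. Since k > 0, h ≤ k. From k < c, h < c. b < h, so b < c.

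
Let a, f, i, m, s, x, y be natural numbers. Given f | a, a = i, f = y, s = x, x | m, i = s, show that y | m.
Because i = s and s = x, i = x. a = i and f | a, therefore f | i. Since i = x, f | x. x | m, so f | m. f = y, so y | m.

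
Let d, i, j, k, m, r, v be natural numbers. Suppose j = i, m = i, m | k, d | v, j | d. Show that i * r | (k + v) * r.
From m = i and m | k, i | k. Since j | d and d | v, j | v. j = i, so i | v. i | k, so i | k + v. Then i * r | (k + v) * r.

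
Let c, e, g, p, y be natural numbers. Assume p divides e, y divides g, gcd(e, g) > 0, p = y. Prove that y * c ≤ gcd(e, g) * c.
From p = y and p divides e, y divides e. Since y divides g, y divides gcd(e, g). gcd(e, g) > 0, so y ≤ gcd(e, g). By multiplying by a non-negative, y * c ≤ gcd(e, g) * c.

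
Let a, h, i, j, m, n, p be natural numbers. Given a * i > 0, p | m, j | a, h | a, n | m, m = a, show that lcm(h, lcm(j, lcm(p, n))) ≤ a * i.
p | m and n | m, thus lcm(p, n) | m. Since m = a, lcm(p, n) | a. j | a, so lcm(j, lcm(p, n)) | a. Since h | a, lcm(h, lcm(j, lcm(p, n))) | a. Then lcm(h, lcm(j, lcm(p, n))) | a * i. Since a * i > 0, lcm(h, lcm(j, lcm(p, n))) ≤ a * i.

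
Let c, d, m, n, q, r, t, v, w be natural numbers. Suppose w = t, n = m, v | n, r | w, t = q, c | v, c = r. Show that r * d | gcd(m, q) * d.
n = m and v | n, so v | m. Since c | v, c | m. c = r, so r | m. From w = t and r | w, r | t. Since t = q, r | q. r | m, so r | gcd(m, q). Then r * d | gcd(m, q) * d.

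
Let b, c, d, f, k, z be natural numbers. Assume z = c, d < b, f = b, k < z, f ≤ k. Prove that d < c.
From f ≤ k and k < z, f < z. Since z = c, f < c. Since f = b, b < c. Since d < b, d < c.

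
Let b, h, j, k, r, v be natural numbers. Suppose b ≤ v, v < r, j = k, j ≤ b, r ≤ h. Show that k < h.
j = k and j ≤ b, so k ≤ b. From b ≤ v and v < r, b < r. Because k ≤ b, k < r. Since r ≤ h, k < h.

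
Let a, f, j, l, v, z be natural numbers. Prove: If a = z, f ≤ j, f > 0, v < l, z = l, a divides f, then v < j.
a = z and z = l, so a = l. From a divides f and f > 0, a ≤ f. f ≤ j, so a ≤ j. Since a = l, l ≤ j. v < l, so v < j.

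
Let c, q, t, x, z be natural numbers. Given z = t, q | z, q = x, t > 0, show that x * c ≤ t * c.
From z = t and q | z, q | t. Since t > 0, q ≤ t. q = x, so x ≤ t. Then x * c ≤ t * c.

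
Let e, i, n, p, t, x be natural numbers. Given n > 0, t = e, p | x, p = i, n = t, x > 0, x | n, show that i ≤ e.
p | x and x > 0, so p ≤ x. n = t and t = e, therefore n = e. x | n and n > 0, thus x ≤ n. Since n = e, x ≤ e. p ≤ x, so p ≤ e. p = i, so i ≤ e.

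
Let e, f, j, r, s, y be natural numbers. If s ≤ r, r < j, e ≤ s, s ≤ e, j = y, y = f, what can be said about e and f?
e < f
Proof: Because j = y and y = f, j = f. s ≤ e and e ≤ s, thus s = e. s ≤ r and r < j, hence s < j. Since s = e, e < j. Since j = f, e < f.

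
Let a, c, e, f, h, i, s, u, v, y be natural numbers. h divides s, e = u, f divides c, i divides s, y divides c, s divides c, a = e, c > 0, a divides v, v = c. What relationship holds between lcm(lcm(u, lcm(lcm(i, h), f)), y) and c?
lcm(lcm(u, lcm(lcm(i, h), f)), y) ≤ c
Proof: a = e and e = u, so a = u. v = c and a divides v, so a divides c. a = u, so u divides c. Because i divides s and h divides s, lcm(i, h) divides s. s divides c, so lcm(i, h) divides c. Since f divides c, lcm(lcm(i, h), f) divides c. Since u divides c, lcm(u, lcm(lcm(i, h), f)) divides c. y divides c, so lcm(lcm(u, lcm(lcm(i, h), f)), y) divides c. Since c > 0, lcm(lcm(u, lcm(lcm(i, h), f)), y) ≤ c.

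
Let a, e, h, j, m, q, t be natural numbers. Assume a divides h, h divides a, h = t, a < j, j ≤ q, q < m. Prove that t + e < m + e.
From a divides h and h divides a, a = h. Since h = t, a = t. a < j and j ≤ q, so a < q. Because a = t, t < q. Since q < m, t < m. Then t + e < m + e.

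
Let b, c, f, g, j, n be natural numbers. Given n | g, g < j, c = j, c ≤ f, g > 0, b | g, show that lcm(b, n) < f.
b | g and n | g, so lcm(b, n) | g. Because g > 0, lcm(b, n) ≤ g. Because g < j, lcm(b, n) < j. Since c = j and c ≤ f, j ≤ f. Since lcm(b, n) < j, lcm(b, n) < f.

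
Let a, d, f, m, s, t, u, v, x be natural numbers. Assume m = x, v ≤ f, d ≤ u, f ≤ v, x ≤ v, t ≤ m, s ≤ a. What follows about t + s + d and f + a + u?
t + s + d ≤ f + a + u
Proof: m = x and t ≤ m, therefore t ≤ x. v ≤ f and f ≤ v, thus v = f. Since x ≤ v, x ≤ f. t ≤ x, so t ≤ f. s ≤ a and d ≤ u, hence s + d ≤ a + u. t ≤ f, so t + s + d ≤ f + a + u.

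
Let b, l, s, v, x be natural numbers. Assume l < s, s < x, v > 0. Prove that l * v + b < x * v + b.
l < s and s < x, therefore l < x. v > 0, so l * v < x * v. Then l * v + b < x * v + b.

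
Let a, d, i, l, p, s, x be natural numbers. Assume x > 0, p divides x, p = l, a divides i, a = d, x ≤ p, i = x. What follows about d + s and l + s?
d + s ≤ l + s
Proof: Since p divides x and x > 0, p ≤ x. Since x ≤ p, x = p. Because p = l, x = l. Since i = x and a divides i, a divides x. Since x > 0, a ≤ x. Since x = l, a ≤ l. Since a = d, d ≤ l. Then d + s ≤ l + s.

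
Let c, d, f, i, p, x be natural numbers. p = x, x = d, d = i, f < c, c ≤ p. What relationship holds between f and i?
f < i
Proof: From p = x and x = d, p = d. From d = i, p = i. From f < c and c ≤ p, f < p. p = i, so f < i.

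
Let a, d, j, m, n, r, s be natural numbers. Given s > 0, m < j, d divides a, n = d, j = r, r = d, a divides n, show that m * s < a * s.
n = d and a divides n, hence a divides d. From d divides a, d = a. j = r and r = d, hence j = d. m < j, so m < d. d = a, so m < a. Because s > 0, by multiplying by a positive, m * s < a * s.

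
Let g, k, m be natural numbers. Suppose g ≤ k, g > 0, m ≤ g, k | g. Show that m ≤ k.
Because k | g and g > 0, k ≤ g. g ≤ k, so g = k. Since m ≤ g, m ≤ k.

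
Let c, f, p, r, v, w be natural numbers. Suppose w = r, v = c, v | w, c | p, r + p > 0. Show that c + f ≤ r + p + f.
Since v = c and v | w, c | w. w = r, so c | r. c | p, so c | r + p. r + p > 0, so c ≤ r + p. Then c + f ≤ r + p + f.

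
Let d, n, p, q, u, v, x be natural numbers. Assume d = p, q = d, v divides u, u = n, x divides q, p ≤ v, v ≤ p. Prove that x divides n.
Since q = d and x divides q, x divides d. d = p, so x divides p. v ≤ p and p ≤ v, so v = p. u = n and v divides u, thus v divides n. From v = p, p divides n. From x divides p, x divides n.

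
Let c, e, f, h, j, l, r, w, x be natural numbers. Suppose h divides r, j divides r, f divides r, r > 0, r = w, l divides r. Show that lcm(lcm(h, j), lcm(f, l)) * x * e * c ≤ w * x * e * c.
From h divides r and j divides r, lcm(h, j) divides r. Because f divides r and l divides r, lcm(f, l) divides r. lcm(h, j) divides r, so lcm(lcm(h, j), lcm(f, l)) divides r. r > 0, so lcm(lcm(h, j), lcm(f, l)) ≤ r. Since r = w, lcm(lcm(h, j), lcm(f, l)) ≤ w. By multiplying by a non-negative, lcm(lcm(h, j), lcm(f, l)) * x ≤ w * x. By multiplying by a non-negative, lcm(lcm(h, j), lcm(f, l)) * x * e ≤ w * x * e. By multiplying by a non-negative, lcm(lcm(h, j), lcm(f, l)) * x * e * c ≤ w * x * e * c.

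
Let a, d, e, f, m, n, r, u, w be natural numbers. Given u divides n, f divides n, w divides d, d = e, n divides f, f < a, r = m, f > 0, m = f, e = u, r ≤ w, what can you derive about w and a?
w < a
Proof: r = m and r ≤ w, therefore m ≤ w. m = f, so f ≤ w. d = e and e = u, so d = u. Since w divides d, w divides u. Because n divides f and f divides n, n = f. Since u divides n, u divides f. From w divides u, w divides f. Because f > 0, w ≤ f. Since f ≤ w, f = w. f < a, so w < a.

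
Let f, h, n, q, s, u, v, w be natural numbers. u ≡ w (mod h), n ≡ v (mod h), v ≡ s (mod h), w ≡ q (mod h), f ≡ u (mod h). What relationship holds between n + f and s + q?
n + f ≡ s + q (mod h)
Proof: Because n ≡ v (mod h) and v ≡ s (mod h), n ≡ s (mod h). Because f ≡ u (mod h) and u ≡ w (mod h), f ≡ w (mod h). w ≡ q (mod h), so f ≡ q (mod h). Combined with n ≡ s (mod h), by adding congruences, n + f ≡ s + q (mod h).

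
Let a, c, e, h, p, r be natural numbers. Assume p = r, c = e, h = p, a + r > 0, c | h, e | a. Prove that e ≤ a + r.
h = p and p = r, so h = r. c = e and c | h, therefore e | h. Since h = r, e | r. From e | a, e | a + r. a + r > 0, so e ≤ a + r.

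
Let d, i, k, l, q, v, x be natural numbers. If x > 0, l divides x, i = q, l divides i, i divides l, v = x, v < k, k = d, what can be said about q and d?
q < d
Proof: l divides i and i divides l, so l = i. i = q, so l = q. l divides x and x > 0, therefore l ≤ x. l = q, so q ≤ x. Because k = d and v < k, v < d. Because v = x, x < d. q ≤ x, so q < d.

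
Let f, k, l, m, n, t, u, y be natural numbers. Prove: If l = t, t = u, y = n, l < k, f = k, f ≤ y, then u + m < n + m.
l = t and t = u, thus l = u. From f = k and f ≤ y, k ≤ y. l < k, so l < y. y = n, so l < n. Because l = u, u < n. Then u + m < n + m.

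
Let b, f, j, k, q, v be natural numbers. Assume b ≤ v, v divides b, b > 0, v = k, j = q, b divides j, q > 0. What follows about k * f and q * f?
k * f ≤ q * f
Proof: v divides b and b > 0, so v ≤ b. b ≤ v, so b = v. Since v = k, b = k. j = q and b divides j, hence b divides q. b = k, so k divides q. Since q > 0, k ≤ q. By multiplying by a non-negative, k * f ≤ q * f.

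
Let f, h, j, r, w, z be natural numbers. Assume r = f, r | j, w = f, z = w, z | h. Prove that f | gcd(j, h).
Because r = f and r | j, f | j. z = w and z | h, thus w | h. Since w = f, f | h. Since f | j, f | gcd(j, h).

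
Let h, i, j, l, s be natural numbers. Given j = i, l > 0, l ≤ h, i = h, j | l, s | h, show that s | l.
j = i and i = h, thus j = h. j | l and l > 0, hence j ≤ l. Since j = h, h ≤ l. Since l ≤ h, h = l. Since s | h, s | l.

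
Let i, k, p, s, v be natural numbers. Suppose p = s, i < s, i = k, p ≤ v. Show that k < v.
i = k and i < s, so k < s. p = s and p ≤ v, thus s ≤ v. Since k < s, k < v.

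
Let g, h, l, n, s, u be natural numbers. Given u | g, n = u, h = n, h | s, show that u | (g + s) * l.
h = n and h | s, thus n | s. Since n = u, u | s. u | g, so u | g + s. Then u | (g + s) * l.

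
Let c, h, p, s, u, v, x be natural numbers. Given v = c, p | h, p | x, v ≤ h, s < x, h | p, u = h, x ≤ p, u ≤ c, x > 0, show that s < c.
p | x and x > 0, thus p ≤ x. Since x ≤ p, x = p. p | h and h | p, so p = h. Since x = p, x = h. u = h and u ≤ c, hence h ≤ c. From v = c and v ≤ h, c ≤ h. h ≤ c, so h = c. Since x = h, x = c. Since s < x, s < c.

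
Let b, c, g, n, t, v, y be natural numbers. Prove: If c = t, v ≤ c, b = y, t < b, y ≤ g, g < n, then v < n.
From c = t and v ≤ c, v ≤ t. b = y and t < b, hence t < y. y ≤ g and g < n, so y < n. Since t < y, t < n. Since v ≤ t, v < n.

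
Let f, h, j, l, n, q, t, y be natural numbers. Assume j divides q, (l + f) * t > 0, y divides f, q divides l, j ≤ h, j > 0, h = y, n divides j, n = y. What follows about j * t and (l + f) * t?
j * t ≤ (l + f) * t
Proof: j divides q and q divides l, so j divides l. Since n divides j and j > 0, n ≤ j. n = y, so y ≤ j. h = y and j ≤ h, therefore j ≤ y. Since y ≤ j, y = j. Since y divides f, j divides f. Since j divides l, j divides l + f. Then j * t divides (l + f) * t. (l + f) * t > 0, so j * t ≤ (l + f) * t.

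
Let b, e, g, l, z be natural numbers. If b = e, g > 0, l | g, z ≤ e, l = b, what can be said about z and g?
z ≤ g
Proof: l = b and b = e, therefore l = e. l | g, so e | g. Since g > 0, e ≤ g. Since z ≤ e, z ≤ g.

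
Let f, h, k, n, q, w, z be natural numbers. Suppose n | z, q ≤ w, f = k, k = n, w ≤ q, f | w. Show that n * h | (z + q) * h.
From f = k and k = n, f = n. From w ≤ q and q ≤ w, w = q. Since f | w, f | q. f = n, so n | q. n | z, so n | z + q. Then n * h | (z + q) * h.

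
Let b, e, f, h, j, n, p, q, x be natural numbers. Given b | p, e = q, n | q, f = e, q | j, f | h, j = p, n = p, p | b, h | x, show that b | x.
Since j = p and q | j, q | p. Because n = p and n | q, p | q. Since q | p, q = p. e = q, so e = p. p | b and b | p, thus p = b. Since e = p, e = b. f | h and h | x, hence f | x. Since f = e, e | x. e = b, so b | x.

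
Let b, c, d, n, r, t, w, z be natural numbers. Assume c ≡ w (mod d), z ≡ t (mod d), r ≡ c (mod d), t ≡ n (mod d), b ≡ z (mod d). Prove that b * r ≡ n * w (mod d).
b ≡ z (mod d) and z ≡ t (mod d), therefore b ≡ t (mod d). Since t ≡ n (mod d), b ≡ n (mod d). Since r ≡ c (mod d) and c ≡ w (mod d), r ≡ w (mod d). Since b ≡ n (mod d), by multiplying congruences, b * r ≡ n * w (mod d).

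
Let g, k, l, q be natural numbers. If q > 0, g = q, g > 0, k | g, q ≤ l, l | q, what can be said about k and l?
k ≤ l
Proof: From l | q and q > 0, l ≤ q. Since q ≤ l, q = l. Because k | g and g > 0, k ≤ g. g = q, so k ≤ q. Since q = l, k ≤ l.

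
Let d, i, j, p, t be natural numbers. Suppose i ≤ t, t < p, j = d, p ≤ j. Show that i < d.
Because t < p and p ≤ j, t < j. Since i ≤ t, i < j. j = d, so i < d.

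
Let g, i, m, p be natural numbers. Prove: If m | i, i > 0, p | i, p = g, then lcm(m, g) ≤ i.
Since p = g and p | i, g | i. m | i, so lcm(m, g) | i. i > 0, so lcm(m, g) ≤ i.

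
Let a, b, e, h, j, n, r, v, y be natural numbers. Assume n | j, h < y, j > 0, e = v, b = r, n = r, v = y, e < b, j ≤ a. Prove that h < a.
e = v and v = y, so e = y. From e < b, y < b. h < y, so h < b. Since b = r, h < r. Since n = r and n | j, r | j. j > 0, so r ≤ j. Since j ≤ a, r ≤ a. h < r, so h < a.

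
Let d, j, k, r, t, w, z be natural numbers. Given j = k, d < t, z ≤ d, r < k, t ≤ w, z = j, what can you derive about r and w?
r < w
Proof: Since z = j and j = k, z = k. z ≤ d, so k ≤ d. From d < t and t ≤ w, d < w. Since k ≤ d, k < w. Since r < k, r < w.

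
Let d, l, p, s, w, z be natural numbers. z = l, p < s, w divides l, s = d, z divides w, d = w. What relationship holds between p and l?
p < l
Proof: Because s = d and d = w, s = w. z = l and z divides w, hence l divides w. Since w divides l, w = l. Because s = w, s = l. Since p < s, p < l.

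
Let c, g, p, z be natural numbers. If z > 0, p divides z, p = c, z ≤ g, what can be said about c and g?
c ≤ g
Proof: p = c and p divides z, therefore c divides z. z > 0, so c ≤ z. Since z ≤ g, c ≤ g.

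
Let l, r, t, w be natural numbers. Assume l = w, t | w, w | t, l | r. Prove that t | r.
w | t and t | w, thus w = t. l = w and l | r, therefore w | r. Because w = t, t | r.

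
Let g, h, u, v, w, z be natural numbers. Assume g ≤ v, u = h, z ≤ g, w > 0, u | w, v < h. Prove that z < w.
Because z ≤ g and g ≤ v, z ≤ v. Since u = h and u | w, h | w. w > 0, so h ≤ w. Since v < h, v < w. Since z ≤ v, z < w.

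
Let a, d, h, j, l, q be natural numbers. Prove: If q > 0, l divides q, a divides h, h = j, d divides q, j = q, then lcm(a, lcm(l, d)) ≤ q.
Since h = j and j = q, h = q. a divides h, so a divides q. l divides q and d divides q, therefore lcm(l, d) divides q. Since a divides q, lcm(a, lcm(l, d)) divides q. Since q > 0, lcm(a, lcm(l, d)) ≤ q.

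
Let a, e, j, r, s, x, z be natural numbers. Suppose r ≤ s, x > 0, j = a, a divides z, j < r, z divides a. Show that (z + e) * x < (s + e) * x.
Because a divides z and z divides a, a = z. j = a, so j = z. j < r and r ≤ s, therefore j < s. Since j = z, z < s. Then z + e < s + e. Since x > 0, by multiplying by a positive, (z + e) * x < (s + e) * x.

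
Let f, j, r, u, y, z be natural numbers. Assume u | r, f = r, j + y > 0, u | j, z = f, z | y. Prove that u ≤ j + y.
z = f and f = r, thus z = r. z | y, so r | y. u | r, so u | y. Since u | j, u | j + y. Since j + y > 0, u ≤ j + y.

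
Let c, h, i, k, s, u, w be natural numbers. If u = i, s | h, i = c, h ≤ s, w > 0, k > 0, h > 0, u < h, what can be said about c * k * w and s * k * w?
c * k * w < s * k * w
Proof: Because u = i and i = c, u = c. Since s | h and h > 0, s ≤ h. h ≤ s, so h = s. u < h, so u < s. u = c, so c < s. Since k > 0, c * k < s * k. w > 0, so c * k * w < s * k * w.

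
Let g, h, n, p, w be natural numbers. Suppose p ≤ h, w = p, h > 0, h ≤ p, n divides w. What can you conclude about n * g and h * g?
n * g ≤ h * g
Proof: From p ≤ h and h ≤ p, p = h. w = p and n divides w, hence n divides p. Since p = h, n divides h. h > 0, so n ≤ h. By multiplying by a non-negative, n * g ≤ h * g.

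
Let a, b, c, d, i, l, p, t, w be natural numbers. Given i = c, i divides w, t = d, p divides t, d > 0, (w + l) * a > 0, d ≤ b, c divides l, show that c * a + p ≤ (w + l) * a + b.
Because i = c and i divides w, c divides w. Since c divides l, c divides w + l. Then c * a divides (w + l) * a. Since (w + l) * a > 0, c * a ≤ (w + l) * a. t = d and p divides t, hence p divides d. d > 0, so p ≤ d. From d ≤ b, p ≤ b. Since c * a ≤ (w + l) * a, c * a + p ≤ (w + l) * a + b.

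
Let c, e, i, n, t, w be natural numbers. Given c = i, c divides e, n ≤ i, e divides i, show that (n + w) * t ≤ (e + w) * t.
c = i and c divides e, so i divides e. Since e divides i, i = e. Since n ≤ i, n ≤ e. Then n + w ≤ e + w. By multiplying by a non-negative, (n + w) * t ≤ (e + w) * t.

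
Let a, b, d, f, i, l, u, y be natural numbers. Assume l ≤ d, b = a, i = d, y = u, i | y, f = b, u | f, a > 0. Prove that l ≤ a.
y = u and i | y, hence i | u. Since f = b and u | f, u | b. i | u, so i | b. i = d, so d | b. b = a, so d | a. Since a > 0, d ≤ a. l ≤ d, so l ≤ a.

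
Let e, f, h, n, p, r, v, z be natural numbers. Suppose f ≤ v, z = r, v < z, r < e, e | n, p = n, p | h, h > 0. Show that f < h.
z = r and v < z, therefore v < r. r < e, so v < e. Because f ≤ v, f < e. p = n and p | h, thus n | h. e | n, so e | h. h > 0, so e ≤ h. Since f < e, f < h.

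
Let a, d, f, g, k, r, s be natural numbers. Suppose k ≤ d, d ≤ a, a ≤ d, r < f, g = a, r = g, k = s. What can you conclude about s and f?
s < f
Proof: Because d ≤ a and a ≤ d, d = a. k = s and k ≤ d, hence s ≤ d. d = a, so s ≤ a. From r = g and r < f, g < f. Since g = a, a < f. s ≤ a, so s < f.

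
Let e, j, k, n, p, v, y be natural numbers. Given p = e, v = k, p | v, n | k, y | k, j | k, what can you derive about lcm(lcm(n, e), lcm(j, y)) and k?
lcm(lcm(n, e), lcm(j, y)) | k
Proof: From v = k and p | v, p | k. p = e, so e | k. n | k, so lcm(n, e) | k. Since j | k and y | k, lcm(j, y) | k. lcm(n, e) | k, so lcm(lcm(n, e), lcm(j, y)) | k.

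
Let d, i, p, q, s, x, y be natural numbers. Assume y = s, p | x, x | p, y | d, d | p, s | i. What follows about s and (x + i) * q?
s | (x + i) * q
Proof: p | x and x | p, therefore p = x. From y | d and d | p, y | p. From p = x, y | x. Since y = s, s | x. From s | i, s | x + i. Then s | (x + i) * q.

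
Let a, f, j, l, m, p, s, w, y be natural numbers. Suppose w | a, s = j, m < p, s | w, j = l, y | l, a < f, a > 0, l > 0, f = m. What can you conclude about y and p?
y < p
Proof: From y | l and l > 0, y ≤ l. s | w and w | a, so s | a. Since s = j, j | a. a > 0, so j ≤ a. j = l, so l ≤ a. Since y ≤ l, y ≤ a. From f = m and a < f, a < m. y ≤ a, so y < m. Since m < p, y < p.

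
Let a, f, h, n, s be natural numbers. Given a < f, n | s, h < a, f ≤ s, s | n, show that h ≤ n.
Since s | n and n | s, s = n. Since h < a and a < f, h < f. f ≤ s, so h < s. s = n, so h < n. Then h ≤ n.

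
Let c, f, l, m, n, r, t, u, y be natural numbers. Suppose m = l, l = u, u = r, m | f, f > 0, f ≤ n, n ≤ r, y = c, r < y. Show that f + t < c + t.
m = l and l = u, therefore m = u. u = r, so m = r. Since m | f, r | f. From f > 0, r ≤ f. Since f ≤ n and n ≤ r, f ≤ r. r ≤ f, so r = f. From y = c and r < y, r < c. From r = f, f < c. Then f + t < c + t.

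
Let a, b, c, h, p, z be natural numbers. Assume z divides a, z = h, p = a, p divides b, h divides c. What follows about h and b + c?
h divides b + c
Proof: z = h and z divides a, therefore h divides a. p = a and p divides b, hence a divides b. h divides a, so h divides b. h divides c, so h divides b + c.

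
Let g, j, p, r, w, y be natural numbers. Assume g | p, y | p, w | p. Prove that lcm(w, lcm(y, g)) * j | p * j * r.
y | p and g | p, thus lcm(y, g) | p. From w | p, lcm(w, lcm(y, g)) | p. Then lcm(w, lcm(y, g)) * j | p * j. Then lcm(w, lcm(y, g)) * j | p * j * r.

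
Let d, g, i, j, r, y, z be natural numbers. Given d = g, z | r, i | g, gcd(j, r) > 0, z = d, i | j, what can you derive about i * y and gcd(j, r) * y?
i * y ≤ gcd(j, r) * y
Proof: z = d and d = g, hence z = g. Since z | r, g | r. Since i | g, i | r. i | j, so i | gcd(j, r). gcd(j, r) > 0, so i ≤ gcd(j, r). Then i * y ≤ gcd(j, r) * y.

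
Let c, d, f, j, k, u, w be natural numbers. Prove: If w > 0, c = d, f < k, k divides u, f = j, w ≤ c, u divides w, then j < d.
k divides u and u divides w, so k divides w. Since w > 0, k ≤ w. f < k, so f < w. Since w ≤ c, f < c. c = d, so f < d. Since f = j, j < d.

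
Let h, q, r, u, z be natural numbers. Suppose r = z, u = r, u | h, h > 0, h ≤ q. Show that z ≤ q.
u = r and u | h, hence r | h. r = z, so z | h. Since h > 0, z ≤ h. h ≤ q, so z ≤ q.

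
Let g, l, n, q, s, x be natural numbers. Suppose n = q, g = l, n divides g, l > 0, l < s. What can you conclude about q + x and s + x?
q + x < s + x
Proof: g = l and n divides g, therefore n divides l. l > 0, so n ≤ l. n = q, so q ≤ l. Since l < s, q < s. Then q + x < s + x.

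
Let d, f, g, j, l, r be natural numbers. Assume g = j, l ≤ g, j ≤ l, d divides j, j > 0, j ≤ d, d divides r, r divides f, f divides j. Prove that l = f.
Because g = j and l ≤ g, l ≤ j. Since j ≤ l, l = j. d divides j and j > 0, therefore d ≤ j. Since j ≤ d, d = j. d divides r and r divides f, so d divides f. From d = j, j divides f. Since f divides j, j = f. Since l = j, l = f.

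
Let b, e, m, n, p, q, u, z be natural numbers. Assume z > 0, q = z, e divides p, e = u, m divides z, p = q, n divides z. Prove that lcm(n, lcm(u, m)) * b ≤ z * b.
Since p = q and q = z, p = z. From e divides p, e divides z. e = u, so u divides z. m divides z, so lcm(u, m) divides z. n divides z, so lcm(n, lcm(u, m)) divides z. z > 0, so lcm(n, lcm(u, m)) ≤ z. By multiplying by a non-negative, lcm(n, lcm(u, m)) * b ≤ z * b.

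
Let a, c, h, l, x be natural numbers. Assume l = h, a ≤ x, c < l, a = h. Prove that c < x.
l = h and c < l, thus c < h. From a = h and a ≤ x, h ≤ x. Since c < h, c < x.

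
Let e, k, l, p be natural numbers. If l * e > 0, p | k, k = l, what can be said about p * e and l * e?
p * e ≤ l * e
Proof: k = l and p | k, therefore p | l. Then p * e | l * e. Because l * e > 0, p * e ≤ l * e.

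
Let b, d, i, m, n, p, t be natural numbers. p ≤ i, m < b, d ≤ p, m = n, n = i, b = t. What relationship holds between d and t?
d < t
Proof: d ≤ p and p ≤ i, so d ≤ i. From m = n and n = i, m = i. Because b = t and m < b, m < t. m = i, so i < t. Since d ≤ i, d < t.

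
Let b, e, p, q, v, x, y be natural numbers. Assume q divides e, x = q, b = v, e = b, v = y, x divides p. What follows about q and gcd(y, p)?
q divides gcd(y, p)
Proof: b = v and v = y, hence b = y. Since e = b and q divides e, q divides b. b = y, so q divides y. x = q and x divides p, hence q divides p. q divides y, so q divides gcd(y, p).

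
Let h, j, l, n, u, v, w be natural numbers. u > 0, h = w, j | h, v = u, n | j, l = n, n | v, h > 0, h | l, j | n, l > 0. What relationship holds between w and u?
w ≤ u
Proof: j | n and n | j, thus j = n. Since j | h, n | h. h > 0, so n ≤ h. h | l and l > 0, thus h ≤ l. l = n, so h ≤ n. Since n ≤ h, n = h. Since h = w, n = w. From v = u and n | v, n | u. Since n = w, w | u. Since u > 0, w ≤ u.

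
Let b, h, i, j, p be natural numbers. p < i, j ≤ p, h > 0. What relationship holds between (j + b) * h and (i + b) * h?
(j + b) * h < (i + b) * h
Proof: j ≤ p and p < i, so j < i. Then j + b < i + b. Because h > 0, (j + b) * h < (i + b) * h.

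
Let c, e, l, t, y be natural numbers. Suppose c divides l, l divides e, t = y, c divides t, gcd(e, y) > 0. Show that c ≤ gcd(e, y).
c divides l and l divides e, thus c divides e. From t = y and c divides t, c divides y. Since c divides e, c divides gcd(e, y). gcd(e, y) > 0, so c ≤ gcd(e, y).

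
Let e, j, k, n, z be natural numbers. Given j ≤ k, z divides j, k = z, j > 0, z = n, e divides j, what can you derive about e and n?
e divides n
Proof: k = z and j ≤ k, hence j ≤ z. Because z divides j and j > 0, z ≤ j. j ≤ z, so j = z. From z = n, j = n. Since e divides j, e divides n.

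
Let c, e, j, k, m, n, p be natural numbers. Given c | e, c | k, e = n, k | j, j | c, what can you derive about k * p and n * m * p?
k * p | n * m * p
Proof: k | j and j | c, thus k | c. c | k, so c = k. Since c | e, k | e. e = n, so k | n. Then k | n * m. Then k * p | n * m * p.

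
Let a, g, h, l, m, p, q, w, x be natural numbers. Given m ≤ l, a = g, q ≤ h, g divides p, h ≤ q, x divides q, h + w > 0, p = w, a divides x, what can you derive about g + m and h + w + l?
g + m ≤ h + w + l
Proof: From q ≤ h and h ≤ q, q = h. a divides x and x divides q, so a divides q. Since q = h, a divides h. Since a = g, g divides h. From p = w and g divides p, g divides w. g divides h, so g divides h + w. h + w > 0, so g ≤ h + w. m ≤ l, so g + m ≤ h + w + l.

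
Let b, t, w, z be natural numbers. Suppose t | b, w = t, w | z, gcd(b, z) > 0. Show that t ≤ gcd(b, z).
w = t and w | z, therefore t | z. t | b, so t | gcd(b, z). gcd(b, z) > 0, so t ≤ gcd(b, z).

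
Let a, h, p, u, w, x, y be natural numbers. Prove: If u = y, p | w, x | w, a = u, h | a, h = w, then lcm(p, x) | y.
p | w and x | w, hence lcm(p, x) | w. a = u and h | a, hence h | u. u = y, so h | y. h = w, so w | y. From lcm(p, x) | w, lcm(p, x) | y.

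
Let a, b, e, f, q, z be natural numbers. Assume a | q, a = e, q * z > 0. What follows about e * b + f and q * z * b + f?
e * b + f ≤ q * z * b + f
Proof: a = e and a | q, so e | q. Then e | q * z. q * z > 0, so e ≤ q * z. Then e * b ≤ q * z * b. Then e * b + f ≤ q * z * b + f.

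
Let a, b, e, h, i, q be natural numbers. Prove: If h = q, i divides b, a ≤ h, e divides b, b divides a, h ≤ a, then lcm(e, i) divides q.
Because a ≤ h and h ≤ a, a = h. Because h = q, a = q. e divides b and i divides b, so lcm(e, i) divides b. Since b divides a, lcm(e, i) divides a. a = q, so lcm(e, i) divides q.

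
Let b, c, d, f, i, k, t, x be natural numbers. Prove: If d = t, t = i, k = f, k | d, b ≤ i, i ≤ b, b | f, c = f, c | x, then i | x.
Since d = t and t = i, d = i. k = f and k | d, hence f | d. Since d = i, f | i. b ≤ i and i ≤ b, hence b = i. Since b | f, i | f. Because f | i, f = i. c = f and c | x, therefore f | x. f = i, so i | x.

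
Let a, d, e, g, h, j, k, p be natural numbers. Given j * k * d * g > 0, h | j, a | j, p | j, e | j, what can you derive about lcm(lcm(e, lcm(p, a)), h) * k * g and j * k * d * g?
lcm(lcm(e, lcm(p, a)), h) * k * g ≤ j * k * d * g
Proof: From p | j and a | j, lcm(p, a) | j. e | j, so lcm(e, lcm(p, a)) | j. Since h | j, lcm(lcm(e, lcm(p, a)), h) | j. Then lcm(lcm(e, lcm(p, a)), h) * k | j * k. Then lcm(lcm(e, lcm(p, a)), h) * k | j * k * d. Then lcm(lcm(e, lcm(p, a)), h) * k * g | j * k * d * g. Since j * k * d * g > 0, lcm(lcm(e, lcm(p, a)), h) * k * g ≤ j * k * d * g.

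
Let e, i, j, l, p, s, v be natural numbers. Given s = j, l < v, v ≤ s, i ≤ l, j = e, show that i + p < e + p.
s = j and j = e, so s = e. l < v and v ≤ s, so l < s. Since i ≤ l, i < s. Since s = e, i < e. Then i + p < e + p.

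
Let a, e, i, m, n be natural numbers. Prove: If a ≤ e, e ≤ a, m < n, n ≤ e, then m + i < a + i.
e ≤ a and a ≤ e, thus e = a. Since n ≤ e, n ≤ a. Since m < n, m < a. Then m + i < a + i.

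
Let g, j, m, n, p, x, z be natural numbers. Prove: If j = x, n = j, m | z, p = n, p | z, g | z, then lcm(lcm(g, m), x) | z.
Since g | z and m | z, lcm(g, m) | z. Because n = j and j = x, n = x. Since p = n and p | z, n | z. Since n = x, x | z. Since lcm(g, m) | z, lcm(lcm(g, m), x) | z.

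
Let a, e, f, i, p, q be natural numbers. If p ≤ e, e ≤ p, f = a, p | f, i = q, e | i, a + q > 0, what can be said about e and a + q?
e ≤ a + q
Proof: From p ≤ e and e ≤ p, p = e. From f = a and p | f, p | a. Since p = e, e | a. Because i = q and e | i, e | q. Because e | a, e | a + q. a + q > 0, so e ≤ a + q.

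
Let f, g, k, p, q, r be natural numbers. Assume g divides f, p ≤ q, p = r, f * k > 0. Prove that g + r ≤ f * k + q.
g divides f, so g divides f * k. f * k > 0, so g ≤ f * k. From p = r and p ≤ q, r ≤ q. g ≤ f * k, so g + r ≤ f * k + q.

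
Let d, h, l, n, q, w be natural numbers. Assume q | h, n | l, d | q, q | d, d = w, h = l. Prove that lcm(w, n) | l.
From q | d and d | q, q = d. Because d = w, q = w. h = l and q | h, thus q | l. Since q = w, w | l. Since n | l, lcm(w, n) | l.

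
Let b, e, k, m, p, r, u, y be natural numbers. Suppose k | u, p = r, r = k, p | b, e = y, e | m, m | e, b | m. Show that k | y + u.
Because m | e and e | m, m = e. Since e = y, m = y. p = r and r = k, therefore p = k. Since p | b, k | b. Since b | m, k | m. m = y, so k | y. Since k | u, k | y + u.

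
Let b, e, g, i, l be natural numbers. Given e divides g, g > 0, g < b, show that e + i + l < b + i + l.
Since e divides g and g > 0, e ≤ g. g < b, so e < b. Then e + i < b + i. Then e + i + l < b + i + l.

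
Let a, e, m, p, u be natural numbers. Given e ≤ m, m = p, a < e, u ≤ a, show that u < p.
m = p and e ≤ m, therefore e ≤ p. Since a < e, a < p. u ≤ a, so u < p.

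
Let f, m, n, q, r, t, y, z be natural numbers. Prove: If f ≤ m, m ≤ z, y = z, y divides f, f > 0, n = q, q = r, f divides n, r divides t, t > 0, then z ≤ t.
From f ≤ m and m ≤ z, f ≤ z. Because y = z and y divides f, z divides f. Since f > 0, z ≤ f. f ≤ z, so f = z. n = q and q = r, therefore n = r. f divides n, so f divides r. Since r divides t, f divides t. t > 0, so f ≤ t. From f = z, z ≤ t.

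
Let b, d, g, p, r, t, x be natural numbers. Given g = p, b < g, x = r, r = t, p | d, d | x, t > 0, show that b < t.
Because g = p and b < g, b < p. x = r and r = t, so x = t. p | d and d | x, thus p | x. x = t, so p | t. t > 0, so p ≤ t. b < p, so b < t.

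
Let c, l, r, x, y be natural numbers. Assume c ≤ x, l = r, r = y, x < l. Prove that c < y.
Because l = r and r = y, l = y. x < l, so x < y. Since c ≤ x, c < y.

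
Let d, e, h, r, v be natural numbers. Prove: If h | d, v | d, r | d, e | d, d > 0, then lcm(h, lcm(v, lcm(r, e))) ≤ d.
From r | d and e | d, lcm(r, e) | d. v | d, so lcm(v, lcm(r, e)) | d. h | d, so lcm(h, lcm(v, lcm(r, e))) | d. d > 0, so lcm(h, lcm(v, lcm(r, e))) ≤ d.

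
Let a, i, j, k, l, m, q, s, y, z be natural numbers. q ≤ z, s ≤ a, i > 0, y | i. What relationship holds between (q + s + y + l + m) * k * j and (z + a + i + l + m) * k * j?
(q + s + y + l + m) * k * j ≤ (z + a + i + l + m) * k * j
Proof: From y | i and i > 0, y ≤ i. Then y + l ≤ i + l. s ≤ a, so s + y + l ≤ a + i + l. Then s + y + l + m ≤ a + i + l + m. q ≤ z, so q + s + y + l + m ≤ z + a + i + l + m. Then (q + s + y + l + m) * k ≤ (z + a + i + l + m) * k. Then (q + s + y + l + m) * k * j ≤ (z + a + i + l + m) * k * j.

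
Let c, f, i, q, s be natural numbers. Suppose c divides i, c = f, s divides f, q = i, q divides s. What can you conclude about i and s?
i = s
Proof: c = f and c divides i, hence f divides i. Since s divides f, s divides i. Since q = i and q divides s, i divides s. s divides i, so s = i. Then i = s.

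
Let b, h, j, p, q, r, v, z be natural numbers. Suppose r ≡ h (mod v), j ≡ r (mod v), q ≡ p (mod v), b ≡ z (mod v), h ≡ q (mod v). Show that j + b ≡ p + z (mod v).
From j ≡ r (mod v) and r ≡ h (mod v), j ≡ h (mod v). Since h ≡ q (mod v), j ≡ q (mod v). Since q ≡ p (mod v), j ≡ p (mod v). Since b ≡ z (mod v), j + b ≡ p + z (mod v).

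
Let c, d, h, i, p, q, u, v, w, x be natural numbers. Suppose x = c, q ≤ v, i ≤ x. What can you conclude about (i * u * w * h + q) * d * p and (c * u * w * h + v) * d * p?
(i * u * w * h + q) * d * p ≤ (c * u * w * h + v) * d * p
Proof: x = c and i ≤ x, therefore i ≤ c. Then i * u ≤ c * u. Then i * u * w ≤ c * u * w. Then i * u * w * h ≤ c * u * w * h. Since q ≤ v, i * u * w * h + q ≤ c * u * w * h + v. Then (i * u * w * h + q) * d ≤ (c * u * w * h + v) * d. Then (i * u * w * h + q) * d * p ≤ (c * u * w * h + v) * d * p.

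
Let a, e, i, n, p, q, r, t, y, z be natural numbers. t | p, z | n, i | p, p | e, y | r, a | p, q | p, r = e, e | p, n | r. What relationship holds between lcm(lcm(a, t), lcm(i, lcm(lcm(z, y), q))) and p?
lcm(lcm(a, t), lcm(i, lcm(lcm(z, y), q))) | p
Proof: a | p and t | p, thus lcm(a, t) | p. From e | p and p | e, e = p. Since r = e, r = p. Because z | n and n | r, z | r. Since y | r, lcm(z, y) | r. Since r = p, lcm(z, y) | p. Since q | p, lcm(lcm(z, y), q) | p. Since i | p, lcm(i, lcm(lcm(z, y), q)) | p. Because lcm(a, t) | p, lcm(lcm(a, t), lcm(i, lcm(lcm(z, y), q))) | p.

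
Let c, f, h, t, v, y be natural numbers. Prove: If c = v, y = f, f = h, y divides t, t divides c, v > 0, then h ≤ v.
Because y = f and f = h, y = h. y divides t, so h divides t. t divides c, so h divides c. c = v, so h divides v. Since v > 0, h ≤ v.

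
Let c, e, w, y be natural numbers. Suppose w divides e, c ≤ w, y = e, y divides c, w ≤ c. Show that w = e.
c ≤ w and w ≤ c, so c = w. From y = e and y divides c, e divides c. c = w, so e divides w. Since w divides e, w = e.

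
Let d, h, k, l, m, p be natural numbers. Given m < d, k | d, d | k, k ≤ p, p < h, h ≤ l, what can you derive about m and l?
m < l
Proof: k | d and d | k, therefore k = d. k ≤ p and p < h, so k < h. Since k = d, d < h. m < d, so m < h. Since h ≤ l, m < l.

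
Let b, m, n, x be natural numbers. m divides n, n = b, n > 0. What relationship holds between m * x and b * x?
m * x ≤ b * x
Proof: Because m divides n and n > 0, m ≤ n. n = b, so m ≤ b. By multiplying by a non-negative, m * x ≤ b * x.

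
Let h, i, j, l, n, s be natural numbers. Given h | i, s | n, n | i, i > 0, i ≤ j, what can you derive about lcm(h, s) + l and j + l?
lcm(h, s) + l ≤ j + l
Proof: From s | n and n | i, s | i. Because h | i, lcm(h, s) | i. Since i > 0, lcm(h, s) ≤ i. Since i ≤ j, lcm(h, s) ≤ j. Then lcm(h, s) + l ≤ j + l.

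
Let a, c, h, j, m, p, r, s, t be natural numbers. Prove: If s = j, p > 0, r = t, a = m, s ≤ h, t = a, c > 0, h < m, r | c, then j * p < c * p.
From s ≤ h and h < m, s < m. s = j, so j < m. Because r = t and t = a, r = a. a = m, so r = m. Since r | c, m | c. Because c > 0, m ≤ c. j < m, so j < c. Since p > 0, j * p < c * p.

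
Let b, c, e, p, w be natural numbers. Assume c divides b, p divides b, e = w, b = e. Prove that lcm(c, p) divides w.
From b = e and e = w, b = w. From c divides b and p divides b, lcm(c, p) divides b. Since b = w, lcm(c, p) divides w.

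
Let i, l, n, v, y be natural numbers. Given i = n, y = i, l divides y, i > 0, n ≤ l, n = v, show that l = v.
y = i and l divides y, hence l divides i. i > 0, so l ≤ i. i = n, so l ≤ n. Since n ≤ l, l = n. n = v, so l = v.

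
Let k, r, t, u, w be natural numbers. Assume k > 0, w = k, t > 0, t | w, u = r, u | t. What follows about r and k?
r ≤ k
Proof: u = r and u | t, so r | t. t > 0, so r ≤ t. w = k and t | w, thus t | k. Since k > 0, t ≤ k. r ≤ t, so r ≤ k.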